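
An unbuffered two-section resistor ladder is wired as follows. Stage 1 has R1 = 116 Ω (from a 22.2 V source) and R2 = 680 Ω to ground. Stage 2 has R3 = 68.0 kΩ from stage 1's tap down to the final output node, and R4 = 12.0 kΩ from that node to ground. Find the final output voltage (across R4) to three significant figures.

V_out ≈ 2.84 V

Stage 2 presents R3+R4 = 80000 Ω as a load on stage 1's tap.
Stage 1's lower leg becomes R2‖(R3+R4) = 674.3 Ω, so V_mid = 22.2 × 674.3/790.3 = 18.94 V.
Stage 2 is itself unloaded: V_out = V_mid × R4/(R3+R4) = 18.94 × 12000/80000 = 2.84 V.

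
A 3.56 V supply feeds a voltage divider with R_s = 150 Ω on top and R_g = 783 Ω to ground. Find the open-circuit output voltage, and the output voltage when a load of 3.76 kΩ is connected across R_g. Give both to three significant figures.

Open-circuit: V = 3.56 × 783/(150 + 783) = 2.99 V.
With the load, R_g becomes R_g‖R_L = 648.0 Ω, so V = 3.56 × 648.0/798.0 = 2.89 V.

Unloaded: 2.99 V; loaded: 2.89 V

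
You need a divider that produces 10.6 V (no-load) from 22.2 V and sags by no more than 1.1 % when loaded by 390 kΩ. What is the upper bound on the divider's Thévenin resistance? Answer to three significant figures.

Loading drop = R_th/(R_th + R_L) ≤ 0.0110, so R_th ≤ R_L · ε/(1−ε) = 390 kΩ × 0.0110/0.9890 = 4.34 kΩ.

R_th ≤ 4.34 kΩ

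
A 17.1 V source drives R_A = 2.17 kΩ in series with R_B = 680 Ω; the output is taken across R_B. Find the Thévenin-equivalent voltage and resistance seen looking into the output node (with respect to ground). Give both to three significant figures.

V_th is the open-circuit tap voltage: 17.1 × 680/(2170 + 680) = 4.08 V.
With the supply zeroed, R_A and R_B appear in parallel from the tap: R_th = R_A‖R_B = (2170 × 680)/2850 = 518 Ω.

V_th = 4.08 V, R_th = 518 Ω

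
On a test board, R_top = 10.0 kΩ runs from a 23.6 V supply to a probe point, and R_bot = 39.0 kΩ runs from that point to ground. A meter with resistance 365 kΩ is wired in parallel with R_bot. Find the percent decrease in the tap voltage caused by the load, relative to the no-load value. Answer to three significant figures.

2.13 %

The divider's output (Thévenin) resistance is R_top‖R_bot = 7.959 kΩ.
Fractional drop under load = R_th/(R_th + R_L) = 7.959 / (7.959 + 365) = 0.02134.
So the output falls by 2.13 %.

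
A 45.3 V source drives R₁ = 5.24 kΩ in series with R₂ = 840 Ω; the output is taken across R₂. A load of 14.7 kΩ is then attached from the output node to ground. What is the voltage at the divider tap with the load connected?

V_out ≈ 5.96 V

The load sits in parallel with R₂: R₂‖R_L = (840 × 14700) / (840 + 14700) = 794.6 Ω.
V_out = 45.3 × 794.6 / (5240 + 794.6) = 45.3 × 794.6/6035 = 5.96 V.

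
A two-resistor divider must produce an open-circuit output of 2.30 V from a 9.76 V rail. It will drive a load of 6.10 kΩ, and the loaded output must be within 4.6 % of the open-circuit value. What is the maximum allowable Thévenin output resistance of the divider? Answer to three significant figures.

R_th ≤ 294 Ω

Loading drop = R_th/(R_th + R_L) ≤ 0.0460, so R_th ≤ R_L · ε/(1−ε) = 6.10 kΩ × 0.0460/0.9540 = 294 Ω.
(Any R1, R2 with R2/(R1+R2) = 0.236 and R1‖R2 ≤ 294 Ω will meet the spec.)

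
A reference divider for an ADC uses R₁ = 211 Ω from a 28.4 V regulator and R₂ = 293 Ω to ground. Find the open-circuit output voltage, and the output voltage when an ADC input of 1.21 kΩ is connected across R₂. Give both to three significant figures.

Unloaded: 16.5 V; loaded: 15.0 V

Open-circuit: V = 28.4 × 293/(211 + 293) = 16.5 V.
With the load, R₂ becomes R₂‖R_L = 235.9 Ω, so V = 28.4 × 235.9/446.9 = 15.0 V.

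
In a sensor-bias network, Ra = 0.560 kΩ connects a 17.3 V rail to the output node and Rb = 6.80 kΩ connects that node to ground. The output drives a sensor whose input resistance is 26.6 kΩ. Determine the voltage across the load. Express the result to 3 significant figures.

V_out ≈ 15.7 V

The load sits in parallel with Rb: Rb‖R_L = (6800 × 26600) / (6800 + 26600) = 5416 Ω.
V_out = 17.3 × 5416 / (560 + 5416) = 17.3 × 5416/5976 = 15.7 V.
(Unloaded it would have been 16.0 V.)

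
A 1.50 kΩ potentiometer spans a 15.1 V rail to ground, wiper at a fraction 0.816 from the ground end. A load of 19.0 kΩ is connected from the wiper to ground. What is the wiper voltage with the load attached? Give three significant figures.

V ≈ 12.2 V

The wiper splits the pot into (1−α)R = 276.0 Ω above and αR = 1224 Ω below.
Lower section ‖ load = 1150 Ω.
V_wiper = 15.1 × 1150/(276.0 + 1150) = 12.2 V.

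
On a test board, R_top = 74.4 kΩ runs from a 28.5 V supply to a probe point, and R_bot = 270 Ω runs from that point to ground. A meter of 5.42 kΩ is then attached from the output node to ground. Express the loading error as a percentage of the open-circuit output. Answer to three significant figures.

4.73 %

The divider's output (Thévenin) resistance is R_top‖R_bot = 269.0 Ω.
Fractional drop under load = R_th/(R_th + R_L) = 269.0 / (269.0 + 5420) = 0.04729.
So the output falls by 4.73 %.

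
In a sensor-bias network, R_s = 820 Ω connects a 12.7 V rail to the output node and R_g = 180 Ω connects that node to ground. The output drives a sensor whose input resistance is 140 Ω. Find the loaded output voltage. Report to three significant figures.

The load sits in parallel with R_g: R_g‖R_L = (180 × 140) / (180 + 140) = 78.75 Ω.
V_out = 12.7 × 78.75 / (820 + 78.75) = 12.7 × 78.75/898.8 = 1.11 V.

V_out ≈ 1.11 V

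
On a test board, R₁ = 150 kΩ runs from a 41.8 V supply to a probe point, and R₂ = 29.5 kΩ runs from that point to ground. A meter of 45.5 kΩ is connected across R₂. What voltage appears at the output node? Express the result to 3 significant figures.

The load sits in parallel with R₂: R₂‖R_L = (29.5 × 45.5) / (29.5 + 45.5) = 17.90 kΩ.
V_out = 41.8 × 17.90 / (150 + 17.90) = 41.8 × 17.90/167.9 = 4.46 V.

V_out ≈ 4.46 V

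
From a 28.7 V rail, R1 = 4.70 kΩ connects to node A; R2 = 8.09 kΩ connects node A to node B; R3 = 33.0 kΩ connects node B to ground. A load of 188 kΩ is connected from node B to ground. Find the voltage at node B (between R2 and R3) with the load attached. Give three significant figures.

At node B, R3 is in parallel with the load: R3‖R_L = 28.07 kΩ.
Below node A the resistance is R2 + (R3‖R_L) = 36.16 kΩ, so V_A = 28.7 × 36.16/40.86 = 25.40 V.
Then V_B = V_A × (R3‖R_L)/(R2 + R3‖R_L) = 25.40 × 28.07/36.16 = 19.7 V.

V ≈ 19.7 V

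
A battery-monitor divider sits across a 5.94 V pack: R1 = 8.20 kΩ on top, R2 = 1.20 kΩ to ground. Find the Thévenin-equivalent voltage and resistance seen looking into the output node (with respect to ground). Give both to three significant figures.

V_th = 0.758 V, R_th = 1.05 kΩ

V_th is the open-circuit tap voltage: 5.94 × 1.20/(8.20 + 1.20) = 0.758 V.
With the supply zeroed, R1 and R2 appear in parallel from the tap: R_th = R1‖R2 = (8.20 × 1.20)/9.400 = 1.05 kΩ.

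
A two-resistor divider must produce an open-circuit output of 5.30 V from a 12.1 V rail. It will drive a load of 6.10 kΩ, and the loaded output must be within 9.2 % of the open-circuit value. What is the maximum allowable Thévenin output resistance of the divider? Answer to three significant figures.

Loading drop = R_th/(R_th + R_L) ≤ 0.0920, so R_th ≤ R_L · ε/(1−ε) = 6.10 kΩ × 0.0920/0.9080 = 618 Ω.
(Any R1, R2 with R2/(R1+R2) = 0.438 and R1‖R2 ≤ 618 Ω will meet the spec.)

R_th ≤ 618 Ω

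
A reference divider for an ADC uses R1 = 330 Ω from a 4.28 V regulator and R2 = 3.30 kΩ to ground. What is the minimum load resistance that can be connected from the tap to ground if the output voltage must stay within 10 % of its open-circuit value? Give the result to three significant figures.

R_L(min) ≈ 2.70 kΩ

Output resistance R_th = R1‖R2 = (330 × 3300)/3630 = 300.0 Ω.
The fractional drop is R_th/(R_th + R_L); requiring this ≤ 0.100 gives R_L ≥ R_th(1/0.100 − 1) = 300.0 × 9.000 = 2.70 kΩ.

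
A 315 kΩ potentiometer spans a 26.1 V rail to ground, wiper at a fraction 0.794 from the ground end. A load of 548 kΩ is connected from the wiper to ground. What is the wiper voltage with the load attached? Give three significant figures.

The wiper splits the pot into (1−α)R = 64.89 kΩ above and αR = 250.1 kΩ below.
Lower section ‖ load = 171.7 kΩ.
V_wiper = 26.1 × 171.7/(64.89 + 171.7) = 18.9 V.

V ≈ 18.9 V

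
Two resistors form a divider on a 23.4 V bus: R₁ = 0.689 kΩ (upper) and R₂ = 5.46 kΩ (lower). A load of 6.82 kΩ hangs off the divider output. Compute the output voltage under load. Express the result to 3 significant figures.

V_out ≈ 19.1 V

The load sits in parallel with R₂: R₂‖R_L = (5460 × 6820) / (5460 + 6820) = 3032 Ω.
V_out = 23.4 × 3032 / (689 + 3032) = 23.4 × 3032/3721 = 19.1 V.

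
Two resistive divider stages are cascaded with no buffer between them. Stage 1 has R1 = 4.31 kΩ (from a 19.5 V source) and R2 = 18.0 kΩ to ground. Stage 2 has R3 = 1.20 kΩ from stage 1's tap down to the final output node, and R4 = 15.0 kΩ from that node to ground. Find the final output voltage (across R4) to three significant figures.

V_out ≈ 12.0 V

Stage 2 presents R3+R4 = 16.20 kΩ as a load on stage 1's tap.
Stage 1's lower leg becomes R2‖(R3+R4) = 8.526 kΩ, so V_mid = 19.5 × 8.526/12.84 = 12.95 V.
Stage 2 is itself unloaded: V_out = V_mid × R4/(R3+R4) = 12.95 × 15.0/16.20 = 12.0 V.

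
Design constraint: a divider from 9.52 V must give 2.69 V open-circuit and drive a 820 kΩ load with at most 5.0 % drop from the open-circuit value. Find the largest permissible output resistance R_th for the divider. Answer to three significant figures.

R_th ≤ 43.2 kΩ

Loading drop = R_th/(R_th + R_L) ≤ 0.0500, so R_th ≤ R_L · ε/(1−ε) = 820 kΩ × 0.0500/0.9500 = 43.2 kΩ.
(Any R1, R2 with R2/(R1+R2) = 0.283 and R1‖R2 ≤ 43.2 kΩ will meet the spec.)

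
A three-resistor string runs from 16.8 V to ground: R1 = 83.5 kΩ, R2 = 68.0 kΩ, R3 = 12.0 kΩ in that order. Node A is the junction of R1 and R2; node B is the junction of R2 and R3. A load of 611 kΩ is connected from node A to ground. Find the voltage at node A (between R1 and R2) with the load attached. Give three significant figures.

Below node A the series string R2+R3 = 80.00 kΩ sits in parallel with the 611 kΩ load: 70.74 kΩ.
V_A = 16.8 × 70.74/(83.5 + 70.74) = 7.70 V.

V ≈ 7.70 V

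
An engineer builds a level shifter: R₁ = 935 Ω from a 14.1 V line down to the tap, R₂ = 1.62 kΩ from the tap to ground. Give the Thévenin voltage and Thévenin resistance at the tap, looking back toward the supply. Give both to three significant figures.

V_th is the open-circuit tap voltage: 14.1 × 1620/(935 + 1620) = 8.94 V.
With the supply zeroed, R₁ and R₂ appear in parallel from the tap: R_th = R₁‖R₂ = (935 × 1620)/2555 = 593 Ω.

V_th = 8.94 V, R_th = 593 Ω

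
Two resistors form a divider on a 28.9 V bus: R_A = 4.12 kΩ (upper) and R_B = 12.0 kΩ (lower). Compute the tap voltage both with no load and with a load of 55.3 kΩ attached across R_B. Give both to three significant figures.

Open-circuit: V = 28.9 × 12.0/(4.12 + 12.0) = 21.5 V.
With the load, R_B becomes R_B‖R_L = 9.860 kΩ, so V = 28.9 × 9.860/13.98 = 20.4 V.

Unloaded: 21.5 V; loaded: 20.4 V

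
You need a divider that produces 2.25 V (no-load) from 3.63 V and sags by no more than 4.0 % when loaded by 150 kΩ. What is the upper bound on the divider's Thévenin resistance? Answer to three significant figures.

Loading drop = R_th/(R_th + R_L) ≤ 0.0400, so R_th ≤ R_L · ε/(1−ε) = 150 kΩ × 0.0400/0.9600 = 6.25 kΩ.

R_th ≤ 6.25 kΩ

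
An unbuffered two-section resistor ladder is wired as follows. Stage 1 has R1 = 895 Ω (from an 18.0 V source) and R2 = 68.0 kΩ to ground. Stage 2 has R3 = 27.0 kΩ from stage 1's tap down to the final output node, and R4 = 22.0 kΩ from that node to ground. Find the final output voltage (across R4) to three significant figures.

V_out ≈ 7.84 V

Stage 2 presents R3+R4 = 49000 Ω as a load on stage 1's tap.
Stage 1's lower leg becomes R2‖(R3+R4) = 28480 Ω, so V_mid = 18.0 × 28480/29370 = 17.45 V.
Stage 2 is itself unloaded: V_out = V_mid × R4/(R3+R4) = 17.45 × 22000/49000 = 7.84 V.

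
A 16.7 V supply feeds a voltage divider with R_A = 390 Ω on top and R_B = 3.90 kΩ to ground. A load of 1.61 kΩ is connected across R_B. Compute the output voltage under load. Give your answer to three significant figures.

The load sits in parallel with R_B: R_B‖R_L = (3900 × 1610) / (3900 + 1610) = 1140 Ω.
V_out = 16.7 × 1140 / (390 + 1140) = 16.7 × 1140/1530 = 12.4 V.

V_out ≈ 12.4 V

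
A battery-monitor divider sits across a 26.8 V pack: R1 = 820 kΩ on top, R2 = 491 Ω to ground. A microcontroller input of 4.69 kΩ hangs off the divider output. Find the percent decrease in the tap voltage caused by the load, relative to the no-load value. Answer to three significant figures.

The divider's output (Thévenin) resistance is R1‖R2 = 490.7 Ω.
Fractional drop under load = R_th/(R_th + R_L) = 490.7 / (490.7 + 4690) = 0.09472.
So the output falls by 9.47 %.

9.47 %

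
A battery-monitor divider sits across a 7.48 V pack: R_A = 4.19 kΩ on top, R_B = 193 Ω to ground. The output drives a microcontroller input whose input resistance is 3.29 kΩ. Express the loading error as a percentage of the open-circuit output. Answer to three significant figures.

5.31 %

The divider's output (Thévenin) resistance is R_A‖R_B = 184.5 Ω.
Fractional drop under load = R_th/(R_th + R_L) = 184.5 / (184.5 + 3290) = 0.05310.
So the output falls by 5.31 %.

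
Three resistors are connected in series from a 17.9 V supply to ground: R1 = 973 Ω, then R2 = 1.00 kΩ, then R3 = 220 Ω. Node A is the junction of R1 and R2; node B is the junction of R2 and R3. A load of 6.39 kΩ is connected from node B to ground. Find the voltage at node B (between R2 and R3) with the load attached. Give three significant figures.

V ≈ 1.74 V

At node B, R3 is in parallel with the load: R3‖R_L = 212.7 Ω.
Below node A the resistance is R2 + (R3‖R_L) = 1213 Ω, so V_A = 17.9 × 1213/2186 = 9.931 V.
Then V_B = V_A × (R3‖R_L)/(R2 + R3‖R_L) = 9.931 × 212.7/1213 = 1.74 V.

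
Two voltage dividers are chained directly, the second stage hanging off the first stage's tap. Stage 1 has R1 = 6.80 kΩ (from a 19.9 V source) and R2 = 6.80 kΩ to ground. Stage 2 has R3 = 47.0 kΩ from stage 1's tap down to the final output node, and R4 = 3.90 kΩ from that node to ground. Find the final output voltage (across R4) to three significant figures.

V_out ≈ 0.715 V

Stage 2 presents R3+R4 = 50.90 kΩ as a load on stage 1's tap.
Stage 1's lower leg becomes R2‖(R3+R4) = 5.999 kΩ, so V_mid = 19.9 × 5.999/12.80 = 9.327 V.
Stage 2 is itself unloaded: V_out = V_mid × R4/(R3+R4) = 9.327 × 3.90/50.90 = 0.715 V.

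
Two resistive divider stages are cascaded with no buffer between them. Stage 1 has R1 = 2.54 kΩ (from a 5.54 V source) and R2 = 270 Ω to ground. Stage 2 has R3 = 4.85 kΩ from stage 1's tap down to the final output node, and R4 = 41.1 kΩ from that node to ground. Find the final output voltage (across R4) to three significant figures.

Stage 2 presents R3+R4 = 45950 Ω as a load on stage 1's tap.
Stage 1's lower leg becomes R2‖(R3+R4) = 268.4 Ω, so V_mid = 5.54 × 268.4/2808 = 0.5295 V.
Stage 2 is itself unloaded: V_out = V_mid × R4/(R3+R4) = 0.5295 × 41100/45950 = 0.474 V.

V_out ≈ 0.474 V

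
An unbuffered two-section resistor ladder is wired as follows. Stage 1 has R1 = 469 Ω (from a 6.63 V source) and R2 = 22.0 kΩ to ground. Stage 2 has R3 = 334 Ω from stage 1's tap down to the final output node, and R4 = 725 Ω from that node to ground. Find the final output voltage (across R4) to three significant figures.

V_out ≈ 3.10 V

Stage 2 presents R3+R4 = 1059 Ω as a load on stage 1's tap.
Stage 1's lower leg becomes R2‖(R3+R4) = 1010 Ω, so V_mid = 6.63 × 1010/1479 = 4.528 V.
Stage 2 is itself unloaded: V_out = V_mid × R4/(R3+R4) = 4.528 × 725/1059 = 3.10 V.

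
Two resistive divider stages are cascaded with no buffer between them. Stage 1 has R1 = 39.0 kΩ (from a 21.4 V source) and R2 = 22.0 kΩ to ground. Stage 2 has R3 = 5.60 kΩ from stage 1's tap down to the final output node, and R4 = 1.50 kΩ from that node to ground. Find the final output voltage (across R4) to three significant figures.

Stage 2 presents R3+R4 = 7.100 kΩ as a load on stage 1's tap.
Stage 1's lower leg becomes R2‖(R3+R4) = 5.368 kΩ, so V_mid = 21.4 × 5.368/44.37 = 2.589 V.
Stage 2 is itself unloaded: V_out = V_mid × R4/(R3+R4) = 2.589 × 1.50/7.100 = 0.547 V.

V_out ≈ 0.547 V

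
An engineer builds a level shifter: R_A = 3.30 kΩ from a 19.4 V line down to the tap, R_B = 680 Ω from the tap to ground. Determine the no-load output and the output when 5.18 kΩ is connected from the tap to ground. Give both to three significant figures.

Unloaded: 3.31 V; loaded: 2.99 V

Open-circuit: V = 19.4 × 680/(3300 + 680) = 3.31 V.
With the load, R_B becomes R_B‖R_L = 601.1 Ω, so V = 19.4 × 601.1/3901 = 2.99 V.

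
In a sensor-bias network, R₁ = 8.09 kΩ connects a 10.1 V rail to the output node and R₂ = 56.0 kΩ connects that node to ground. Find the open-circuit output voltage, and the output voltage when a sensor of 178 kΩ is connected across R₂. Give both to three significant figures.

Unloaded: 8.83 V; loaded: 8.49 V

Open-circuit: V = 10.1 × 56.0/(8.09 + 56.0) = 8.83 V.
With the load, R₂ becomes R₂‖R_L = 42.60 kΩ, so V = 10.1 × 42.60/50.69 = 8.49 V.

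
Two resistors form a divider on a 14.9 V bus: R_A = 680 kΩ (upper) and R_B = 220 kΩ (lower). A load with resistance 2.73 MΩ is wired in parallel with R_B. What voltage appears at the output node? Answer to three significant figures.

The load sits in parallel with R_B: R_B‖R_L = (220 × 2730) / (220 + 2730) = 203.6 kΩ.
V_out = 14.9 × 203.6 / (680 + 203.6) = 14.9 × 203.6/883.6 = 3.43 V.
(Unloaded it would have been 3.64 V.)

V_out ≈ 3.43 V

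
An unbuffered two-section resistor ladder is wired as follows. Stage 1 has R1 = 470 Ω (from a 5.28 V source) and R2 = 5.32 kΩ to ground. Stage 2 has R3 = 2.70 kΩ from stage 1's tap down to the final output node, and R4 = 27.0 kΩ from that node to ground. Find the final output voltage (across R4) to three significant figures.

Stage 2 presents R3+R4 = 29700 Ω as a load on stage 1's tap.
Stage 1's lower leg becomes R2‖(R3+R4) = 4512 Ω, so V_mid = 5.28 × 4512/4982 = 4.782 V.
Stage 2 is itself unloaded: V_out = V_mid × R4/(R3+R4) = 4.782 × 27000/29700 = 4.35 V.

V_out ≈ 4.35 V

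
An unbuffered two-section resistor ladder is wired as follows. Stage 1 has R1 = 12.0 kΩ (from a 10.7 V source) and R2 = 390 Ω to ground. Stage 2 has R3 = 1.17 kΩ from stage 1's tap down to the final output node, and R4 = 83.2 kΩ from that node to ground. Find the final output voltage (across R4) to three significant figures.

V_out ≈ 0.331 V

Stage 2 presents R3+R4 = 84370 Ω as a load on stage 1's tap.
Stage 1's lower leg becomes R2‖(R3+R4) = 388.2 Ω, so V_mid = 10.7 × 388.2/12390 = 0.3353 V.
Stage 2 is itself unloaded: V_out = V_mid × R4/(R3+R4) = 0.3353 × 83200/84370 = 0.331 V.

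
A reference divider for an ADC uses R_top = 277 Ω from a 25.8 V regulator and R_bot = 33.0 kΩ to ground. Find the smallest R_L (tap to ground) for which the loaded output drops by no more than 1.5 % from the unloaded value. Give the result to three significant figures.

R_L(min) ≈ 18.0 kΩ

Output resistance R_th = R_top‖R_bot = (277 × 33000)/33280 = 274.7 Ω.
The fractional drop is R_th/(R_th + R_L); requiring this ≤ 0.0150 gives R_L ≥ R_th(1/0.0150 − 1) = 274.7 × 65.67 = 18.0 kΩ.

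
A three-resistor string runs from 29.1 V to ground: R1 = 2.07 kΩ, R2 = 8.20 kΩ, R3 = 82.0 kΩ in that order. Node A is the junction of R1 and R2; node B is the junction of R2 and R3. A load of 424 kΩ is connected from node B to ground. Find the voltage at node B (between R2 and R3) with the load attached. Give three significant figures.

V ≈ 25.3 V

At node B, R3 is in parallel with the load: R3‖R_L = 68.71 kΩ.
Below node A the resistance is R2 + (R3‖R_L) = 76.91 kΩ, so V_A = 29.1 × 76.91/78.98 = 28.34 V.
Then V_B = V_A × (R3‖R_L)/(R2 + R3‖R_L) = 28.34 × 68.71/76.91 = 25.3 V.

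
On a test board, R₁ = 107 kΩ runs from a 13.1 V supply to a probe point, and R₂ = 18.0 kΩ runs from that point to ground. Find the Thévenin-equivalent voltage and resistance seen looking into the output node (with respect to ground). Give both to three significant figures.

V_th is the open-circuit tap voltage: 13.1 × 18.0/(107 + 18.0) = 1.89 V.
With the supply zeroed, R₁ and R₂ appear in parallel from the tap: R_th = R₁‖R₂ = (107 × 18.0)/125.0 = 15.4 kΩ.

V_th = 1.89 V, R_th = 15.4 kΩ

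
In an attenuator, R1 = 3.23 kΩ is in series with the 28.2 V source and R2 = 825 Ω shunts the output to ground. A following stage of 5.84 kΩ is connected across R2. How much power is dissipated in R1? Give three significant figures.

P ≈ 164 mW

Total resistance from the source is R1 + (R2‖R_L) = 3953 Ω, so I = 28.2/3953 Ω = 7.134 mA.
P = I²·R1 = (7.134 mA)² × 3.23 kΩ = 164 mW.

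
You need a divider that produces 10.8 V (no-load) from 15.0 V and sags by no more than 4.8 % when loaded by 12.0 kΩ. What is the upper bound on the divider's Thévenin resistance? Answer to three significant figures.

R_th ≤ 605 Ω

Loading drop = R_th/(R_th + R_L) ≤ 0.0480, so R_th ≤ R_L · ε/(1−ε) = 12.0 kΩ × 0.0480/0.9520 = 605 Ω.
(Any R1, R2 with R2/(R1+R2) = 0.720 and R1‖R2 ≤ 605 Ω will meet the spec.)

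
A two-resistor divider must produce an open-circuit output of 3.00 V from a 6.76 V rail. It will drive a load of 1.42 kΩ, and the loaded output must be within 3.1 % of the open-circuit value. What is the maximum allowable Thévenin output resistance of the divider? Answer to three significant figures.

Loading drop = R_th/(R_th + R_L) ≤ 0.0310, so R_th ≤ R_L · ε/(1−ε) = 1.42 kΩ × 0.0310/0.9690 = 45.4 Ω.
(Any R1, R2 with R2/(R1+R2) = 0.444 and R1‖R2 ≤ 45.4 Ω will meet the spec.)

R_th ≤ 45.4 Ω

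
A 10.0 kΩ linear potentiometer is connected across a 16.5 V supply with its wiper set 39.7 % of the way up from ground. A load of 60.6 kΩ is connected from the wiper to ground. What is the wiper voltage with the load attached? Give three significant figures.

V ≈ 6.30 V

The wiper splits the pot into (1−α)R = 6.030 kΩ above and αR = 3.970 kΩ below.
Lower section ‖ load = 3.726 kΩ.
V_wiper = 16.5 × 3.726/(6.030 + 3.726) = 6.30 V.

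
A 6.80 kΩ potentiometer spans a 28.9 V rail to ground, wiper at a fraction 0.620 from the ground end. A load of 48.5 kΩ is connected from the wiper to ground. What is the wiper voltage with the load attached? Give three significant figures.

The wiper splits the pot into (1−α)R = 2.584 kΩ above and αR = 4.216 kΩ below.
Lower section ‖ load = 3.879 kΩ.
V_wiper = 28.9 × 3.879/(2.584 + 3.879) = 17.3 V.

V ≈ 17.3 V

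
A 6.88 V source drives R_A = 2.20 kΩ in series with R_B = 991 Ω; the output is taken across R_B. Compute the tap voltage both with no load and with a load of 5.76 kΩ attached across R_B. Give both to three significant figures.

Unloaded: 2.14 V; loaded: 1.91 V

Open-circuit: V = 6.88 × 991/(2200 + 991) = 2.14 V.
With the load, R_B becomes R_B‖R_L = 845.5 Ω, so V = 6.88 × 845.5/3046 = 1.91 V.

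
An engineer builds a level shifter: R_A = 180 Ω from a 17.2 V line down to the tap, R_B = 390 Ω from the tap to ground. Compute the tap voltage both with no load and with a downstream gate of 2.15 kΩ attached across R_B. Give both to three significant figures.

Open-circuit: V = 17.2 × 390/(180 + 390) = 11.8 V.
With the load, R_B becomes R_B‖R_L = 330.1 Ω, so V = 17.2 × 330.1/510.1 = 11.1 V.

Unloaded: 11.8 V; loaded: 11.1 V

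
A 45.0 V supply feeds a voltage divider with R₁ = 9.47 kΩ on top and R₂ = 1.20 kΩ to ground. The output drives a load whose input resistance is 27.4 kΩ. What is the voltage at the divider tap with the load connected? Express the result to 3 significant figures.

The load sits in parallel with R₂: R₂‖R_L = (1.20 × 27.4) / (1.20 + 27.4) = 1.150 kΩ.
V_out = 45.0 × 1.150 / (9.47 + 1.150) = 45.0 × 1.150/10.62 = 4.87 V.
(Unloaded it would have been 5.06 V.)

V_out ≈ 4.87 V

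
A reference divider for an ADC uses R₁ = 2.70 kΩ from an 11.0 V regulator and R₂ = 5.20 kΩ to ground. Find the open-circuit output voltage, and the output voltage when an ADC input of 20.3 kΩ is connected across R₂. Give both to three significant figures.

Open-circuit: V = 11.0 × 5.20/(2.70 + 5.20) = 7.24 V.
With the load, R₂ becomes R₂‖R_L = 4.140 kΩ, so V = 11.0 × 4.140/6.840 = 6.66 V.

Unloaded: 7.24 V; loaded: 6.66 V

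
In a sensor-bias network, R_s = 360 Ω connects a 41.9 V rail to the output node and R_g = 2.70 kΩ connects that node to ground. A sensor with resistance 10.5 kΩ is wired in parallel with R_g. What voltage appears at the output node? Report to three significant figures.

The load sits in parallel with R_g: R_g‖R_L = (2700 × 10500) / (2700 + 10500) = 2148 Ω.
V_out = 41.9 × 2148 / (360 + 2148) = 41.9 × 2148/2508 = 35.9 V.
(Unloaded it would have been 37.0 V.)

V_out ≈ 35.9 V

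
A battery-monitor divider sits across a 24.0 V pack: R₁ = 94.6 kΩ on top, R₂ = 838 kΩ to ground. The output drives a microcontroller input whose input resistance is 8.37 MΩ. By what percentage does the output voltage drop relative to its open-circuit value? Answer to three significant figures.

1.01 %

The divider's output (Thévenin) resistance is R₁‖R₂ = 85.00 kΩ.
Fractional drop under load = R_th/(R_th + R_L) = 85.00 / (85.00 + 8370) = 0.01005.
So the output falls by 1.01 %.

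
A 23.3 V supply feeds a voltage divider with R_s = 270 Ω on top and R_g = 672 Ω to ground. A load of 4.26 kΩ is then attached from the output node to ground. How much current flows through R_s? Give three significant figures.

R_g‖R_L = 580.4 Ω, so the source sees R_s + R_g‖R_L = 850.4 Ω.
I = 23.3 V / 850.4 Ω = 27.4 mA.

I ≈ 27.4 mA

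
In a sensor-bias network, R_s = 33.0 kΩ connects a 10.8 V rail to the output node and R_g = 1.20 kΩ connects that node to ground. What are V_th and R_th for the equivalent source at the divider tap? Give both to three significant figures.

V_th is the open-circuit tap voltage: 10.8 × 1.20/(33.0 + 1.20) = 0.379 V.
With the supply zeroed, R_s and R_g appear in parallel from the tap: R_th = R_s‖R_g = (33.0 × 1.20)/34.20 = 1.16 kΩ.

V_th = 0.379 V, R_th = 1.16 kΩ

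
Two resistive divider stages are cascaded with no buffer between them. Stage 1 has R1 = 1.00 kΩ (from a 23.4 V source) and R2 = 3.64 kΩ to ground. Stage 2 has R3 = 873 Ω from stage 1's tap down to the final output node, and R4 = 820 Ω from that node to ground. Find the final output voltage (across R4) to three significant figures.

Stage 2 presents R3+R4 = 1693 Ω as a load on stage 1's tap.
Stage 1's lower leg becomes R2‖(R3+R4) = 1156 Ω, so V_mid = 23.4 × 1156/2156 = 12.54 V.
Stage 2 is itself unloaded: V_out = V_mid × R4/(R3+R4) = 12.54 × 820/1693 = 6.08 V.

V_out ≈ 6.08 V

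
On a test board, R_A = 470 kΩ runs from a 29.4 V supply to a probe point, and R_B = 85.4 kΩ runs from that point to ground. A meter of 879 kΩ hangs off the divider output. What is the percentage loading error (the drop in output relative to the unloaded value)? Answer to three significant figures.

The divider's output (Thévenin) resistance is R_A‖R_B = 72.27 kΩ.
Fractional drop under load = R_th/(R_th + R_L) = 72.27 / (72.27 + 879) = 0.07597.
So the output falls by 7.60 %.

7.60 %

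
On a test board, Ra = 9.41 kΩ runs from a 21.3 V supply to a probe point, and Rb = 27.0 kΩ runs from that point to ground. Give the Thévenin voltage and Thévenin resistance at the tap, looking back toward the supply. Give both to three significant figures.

V_th = 15.8 V, R_th = 6.98 kΩ

V_th is the open-circuit tap voltage: 21.3 × 27.0/(9.41 + 27.0) = 15.8 V.
With the supply zeroed, Ra and Rb appear in parallel from the tap: R_th = Ra‖Rb = (9.41 × 27.0)/36.41 = 6.98 kΩ.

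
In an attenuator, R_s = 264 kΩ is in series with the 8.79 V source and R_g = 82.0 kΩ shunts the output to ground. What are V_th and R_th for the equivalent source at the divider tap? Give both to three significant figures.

V_th is the open-circuit tap voltage: 8.79 × 82.0/(264 + 82.0) = 2.08 V.
With the supply zeroed, R_s and R_g appear in parallel from the tap: R_th = R_s‖R_g = (264 × 82.0)/346.0 = 62.6 kΩ.

V_th = 2.08 V, R_th = 62.6 kΩ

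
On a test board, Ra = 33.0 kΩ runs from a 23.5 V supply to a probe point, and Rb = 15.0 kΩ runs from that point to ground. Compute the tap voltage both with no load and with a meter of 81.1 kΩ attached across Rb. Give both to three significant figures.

Open-circuit: V = 23.5 × 15.0/(33.0 + 15.0) = 7.34 V.
With the load, Rb becomes Rb‖R_L = 12.66 kΩ, so V = 23.5 × 12.66/45.66 = 6.52 V.

Unloaded: 7.34 V; loaded: 6.52 V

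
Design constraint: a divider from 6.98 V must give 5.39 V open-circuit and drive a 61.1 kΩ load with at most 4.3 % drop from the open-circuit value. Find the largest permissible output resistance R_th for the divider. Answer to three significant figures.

Loading drop = R_th/(R_th + R_L) ≤ 0.0430, so R_th ≤ R_L · ε/(1−ε) = 61.1 kΩ × 0.0430/0.9570 = 2.75 kΩ.

R_th ≤ 2.75 kΩ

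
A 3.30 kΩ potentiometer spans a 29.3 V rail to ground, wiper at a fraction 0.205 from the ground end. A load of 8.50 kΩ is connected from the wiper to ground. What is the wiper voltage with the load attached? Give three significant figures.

V ≈ 5.65 V

The wiper splits the pot into (1−α)R = 2624 Ω above and αR = 676.5 Ω below.
Lower section ‖ load = 626.6 Ω.
V_wiper = 29.3 × 626.6/(2624 + 626.6) = 5.65 V.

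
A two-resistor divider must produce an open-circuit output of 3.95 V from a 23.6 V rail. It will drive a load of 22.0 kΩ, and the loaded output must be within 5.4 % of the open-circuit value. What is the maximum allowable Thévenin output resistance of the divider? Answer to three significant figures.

R_th ≤ 1.26 kΩ

Loading drop = R_th/(R_th + R_L) ≤ 0.0540, so R_th ≤ R_L · ε/(1−ε) = 22.0 kΩ × 0.0540/0.9460 = 1.26 kΩ.
(Any R1, R2 with R2/(R1+R2) = 0.167 and R1‖R2 ≤ 1.26 kΩ will meet the spec.)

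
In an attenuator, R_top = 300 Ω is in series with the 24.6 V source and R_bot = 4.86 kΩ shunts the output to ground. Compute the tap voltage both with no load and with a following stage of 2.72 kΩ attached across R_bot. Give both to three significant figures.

Open-circuit: V = 24.6 × 4860/(300 + 4860) = 23.2 V.
With the load, R_bot becomes R_bot‖R_L = 1744 Ω, so V = 24.6 × 1744/2044 = 21.0 V.

Unloaded: 23.2 V; loaded: 21.0 V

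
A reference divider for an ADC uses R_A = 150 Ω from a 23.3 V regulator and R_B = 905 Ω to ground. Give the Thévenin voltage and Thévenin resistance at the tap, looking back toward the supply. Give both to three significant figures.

V_th = 20.0 V, R_th = 129 Ω

V_th is the open-circuit tap voltage: 23.3 × 905/(150 + 905) = 20.0 V.
With the supply zeroed, R_A and R_B appear in parallel from the tap: R_th = R_A‖R_B = (150 × 905)/1055 = 129 Ω.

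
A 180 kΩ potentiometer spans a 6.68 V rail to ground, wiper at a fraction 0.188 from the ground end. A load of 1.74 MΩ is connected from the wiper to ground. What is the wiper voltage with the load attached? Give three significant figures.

V ≈ 1.24 V

The wiper splits the pot into (1−α)R = 146.2 kΩ above and αR = 33.84 kΩ below.
Lower section ‖ load = 33.19 kΩ.
V_wiper = 6.68 × 33.19/(146.2 + 33.19) = 1.24 V.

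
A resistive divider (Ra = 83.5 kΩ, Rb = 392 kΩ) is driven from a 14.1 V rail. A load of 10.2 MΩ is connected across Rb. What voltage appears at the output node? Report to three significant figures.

V_out ≈ 11.5 V

The load sits in parallel with Rb: Rb‖R_L = (392 × 10200) / (392 + 10200) = 377.5 kΩ.
V_out = 14.1 × 377.5 / (83.5 + 377.5) = 14.1 × 377.5/461.0 = 11.5 V.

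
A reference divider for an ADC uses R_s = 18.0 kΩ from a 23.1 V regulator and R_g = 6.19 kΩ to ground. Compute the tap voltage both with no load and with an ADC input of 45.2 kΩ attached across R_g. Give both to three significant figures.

Unloaded: 5.91 V; loaded: 5.36 V

Open-circuit: V = 23.1 × 6.19/(18.0 + 6.19) = 5.91 V.
With the load, R_g becomes R_g‖R_L = 5.444 kΩ, so V = 23.1 × 5.444/23.44 = 5.36 V.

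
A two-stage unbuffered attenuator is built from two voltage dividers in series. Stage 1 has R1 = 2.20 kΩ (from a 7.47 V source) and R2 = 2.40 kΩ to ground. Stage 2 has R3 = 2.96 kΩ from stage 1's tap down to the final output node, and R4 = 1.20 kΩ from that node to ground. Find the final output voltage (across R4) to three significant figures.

V_out ≈ 0.881 V

Stage 2 presents R3+R4 = 4.160 kΩ as a load on stage 1's tap.
Stage 1's lower leg becomes R2‖(R3+R4) = 1.522 kΩ, so V_mid = 7.47 × 1.522/3.722 = 3.055 V.
Stage 2 is itself unloaded: V_out = V_mid × R4/(R3+R4) = 3.055 × 1.20/4.160 = 0.881 V.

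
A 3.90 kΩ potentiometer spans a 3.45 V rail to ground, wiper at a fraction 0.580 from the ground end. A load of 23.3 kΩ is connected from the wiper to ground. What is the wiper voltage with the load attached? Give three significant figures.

The wiper splits the pot into (1−α)R = 1.638 kΩ above and αR = 2.262 kΩ below.
Lower section ‖ load = 2.062 kΩ.
V_wiper = 3.45 × 2.062/(1.638 + 2.062) = 1.92 V.

V ≈ 1.92 V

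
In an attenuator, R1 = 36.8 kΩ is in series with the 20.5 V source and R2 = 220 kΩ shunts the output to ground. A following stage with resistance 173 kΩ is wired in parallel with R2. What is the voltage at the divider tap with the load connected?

V_out ≈ 14.9 V

The load sits in parallel with R2: R2‖R_L = (220 × 173) / (220 + 173) = 96.84 kΩ.
V_out = 20.5 × 96.84 / (36.8 + 96.84) = 20.5 × 96.84/133.6 = 14.9 V.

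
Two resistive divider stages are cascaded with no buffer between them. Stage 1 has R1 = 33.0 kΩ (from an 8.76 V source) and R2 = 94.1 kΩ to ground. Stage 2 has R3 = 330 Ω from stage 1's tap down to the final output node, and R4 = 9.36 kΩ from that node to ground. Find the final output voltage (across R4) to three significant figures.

V_out ≈ 1.78 V

Stage 2 presents R3+R4 = 9690 Ω as a load on stage 1's tap.
Stage 1's lower leg becomes R2‖(R3+R4) = 8785 Ω, so V_mid = 8.76 × 8785/41790 = 1.842 V.
Stage 2 is itself unloaded: V_out = V_mid × R4/(R3+R4) = 1.842 × 9360/9690 = 1.78 V.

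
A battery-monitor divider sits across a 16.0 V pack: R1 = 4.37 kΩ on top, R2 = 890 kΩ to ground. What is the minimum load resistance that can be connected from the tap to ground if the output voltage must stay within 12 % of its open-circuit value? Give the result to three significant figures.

Output resistance R_th = R1‖R2 = (4.37 × 890)/894.4 = 4.349 kΩ.
The fractional drop is R_th/(R_th + R_L); requiring this ≤ 0.120 gives R_L ≥ R_th(1/0.120 − 1) = 4.349 × 7.333 = 31.9 kΩ.

R_L(min) ≈ 31.9 kΩ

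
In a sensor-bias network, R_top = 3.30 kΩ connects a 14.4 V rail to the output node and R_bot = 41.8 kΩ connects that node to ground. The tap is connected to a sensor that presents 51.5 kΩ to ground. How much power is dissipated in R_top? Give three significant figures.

Total resistance from the source is R_top + (R_bot‖R_L) = 26.37 kΩ, so I = 14.4/26.37 kΩ = 0.5460 mA.
P = I²·R_top = (0.5460 mA)² × 3.30 kΩ = 0.984 mW.

P ≈ 0.984 mW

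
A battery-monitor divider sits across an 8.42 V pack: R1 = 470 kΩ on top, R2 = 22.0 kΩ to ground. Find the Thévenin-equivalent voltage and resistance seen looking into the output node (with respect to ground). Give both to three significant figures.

V_th is the open-circuit tap voltage: 8.42 × 22.0/(470 + 22.0) = 0.377 V.
With the supply zeroed, R1 and R2 appear in parallel from the tap: R_th = R1‖R2 = (470 × 22.0)/492.0 = 21.0 kΩ.

V_th = 0.377 V, R_th = 21.0 kΩ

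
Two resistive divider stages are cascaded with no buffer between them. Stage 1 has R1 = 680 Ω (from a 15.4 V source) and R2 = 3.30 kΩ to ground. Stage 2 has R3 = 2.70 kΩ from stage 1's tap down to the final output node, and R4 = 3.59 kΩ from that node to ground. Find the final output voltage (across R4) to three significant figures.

V_out ≈ 6.69 V

Stage 2 presents R3+R4 = 6290 Ω as a load on stage 1's tap.
Stage 1's lower leg becomes R2‖(R3+R4) = 2164 Ω, so V_mid = 15.4 × 2164/2844 = 11.72 V.
Stage 2 is itself unloaded: V_out = V_mid × R4/(R3+R4) = 11.72 × 3590/6290 = 6.69 V.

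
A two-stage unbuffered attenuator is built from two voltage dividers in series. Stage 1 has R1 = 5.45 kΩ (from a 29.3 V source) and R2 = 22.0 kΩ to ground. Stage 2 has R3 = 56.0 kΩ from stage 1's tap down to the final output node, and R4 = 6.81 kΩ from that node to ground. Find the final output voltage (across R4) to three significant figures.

V_out ≈ 2.38 V

Stage 2 presents R3+R4 = 62.81 kΩ as a load on stage 1's tap.
Stage 1's lower leg becomes R2‖(R3+R4) = 16.29 kΩ, so V_mid = 29.3 × 16.29/21.74 = 21.96 V.
Stage 2 is itself unloaded: V_out = V_mid × R4/(R3+R4) = 21.96 × 6.81/62.81 = 2.38 V.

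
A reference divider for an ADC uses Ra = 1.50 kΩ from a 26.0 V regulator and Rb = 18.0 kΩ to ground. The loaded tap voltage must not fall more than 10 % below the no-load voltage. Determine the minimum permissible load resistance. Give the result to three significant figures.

R_L(min) ≈ 12.5 kΩ

Output resistance R_th = Ra‖Rb = (1.50 × 18.0)/19.50 = 1.385 kΩ.
The fractional drop is R_th/(R_th + R_L); requiring this ≤ 0.100 gives R_L ≥ R_th(1/0.100 − 1) = 1.385 × 9.000 = 12.5 kΩ.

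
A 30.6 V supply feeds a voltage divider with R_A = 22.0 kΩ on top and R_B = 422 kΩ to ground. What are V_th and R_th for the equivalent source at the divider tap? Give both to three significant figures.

V_th = 29.1 V, R_th = 20.9 kΩ

V_th is the open-circuit tap voltage: 30.6 × 422/(22.0 + 422) = 29.1 V.
With the supply zeroed, R_A and R_B appear in parallel from the tap: R_th = R_A‖R_B = (22.0 × 422)/444.0 = 20.9 kΩ.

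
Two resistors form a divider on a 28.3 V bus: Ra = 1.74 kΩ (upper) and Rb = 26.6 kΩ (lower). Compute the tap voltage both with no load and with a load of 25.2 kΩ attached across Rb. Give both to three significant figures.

Open-circuit: V = 28.3 × 26.6/(1.74 + 26.6) = 26.6 V.
With the load, Rb becomes Rb‖R_L = 12.94 kΩ, so V = 28.3 × 12.94/14.68 = 24.9 V.

Unloaded: 26.6 V; loaded: 24.9 V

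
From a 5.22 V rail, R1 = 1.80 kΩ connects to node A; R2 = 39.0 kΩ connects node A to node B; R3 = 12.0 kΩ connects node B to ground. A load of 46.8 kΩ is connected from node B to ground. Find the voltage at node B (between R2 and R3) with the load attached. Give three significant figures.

At node B, R3 is in parallel with the load: R3‖R_L = 9.551 kΩ.
Below node A the resistance is R2 + (R3‖R_L) = 48.55 kΩ, so V_A = 5.22 × 48.55/50.35 = 5.033 V.
Then V_B = V_A × (R3‖R_L)/(R2 + R3‖R_L) = 5.033 × 9.551/48.55 = 0.990 V.

V ≈ 0.990 V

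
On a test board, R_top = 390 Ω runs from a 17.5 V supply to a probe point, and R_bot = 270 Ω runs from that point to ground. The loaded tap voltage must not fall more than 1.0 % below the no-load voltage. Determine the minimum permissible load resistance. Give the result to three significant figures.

R_L(min) ≈ 15.8 kΩ

Output resistance R_th = R_top‖R_bot = (390 × 270)/660.0 = 159.5 Ω.
The fractional drop is R_th/(R_th + R_L); requiring this ≤ 0.0100 gives R_L ≥ R_th(1/0.0100 − 1) = 159.5 × 99.00 = 15.8 kΩ.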